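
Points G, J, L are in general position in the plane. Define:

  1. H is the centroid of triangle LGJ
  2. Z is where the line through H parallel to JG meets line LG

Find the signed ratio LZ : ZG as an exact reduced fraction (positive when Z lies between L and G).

Choose coordinates G = (0, 0), J = (1, 0), L = (0, 1).
1. H is the centroid of triangle LGJ ⇒ H = (1/3, 1/3)
2. Z is where the line through H parallel to JG meets line LG ⇒ Z = (0, 1/3)
Z = L + t·(G−L) with t = 2/3, so LZ:ZG = t:(1−t) = 2/3:1/3

LZ:ZG = 2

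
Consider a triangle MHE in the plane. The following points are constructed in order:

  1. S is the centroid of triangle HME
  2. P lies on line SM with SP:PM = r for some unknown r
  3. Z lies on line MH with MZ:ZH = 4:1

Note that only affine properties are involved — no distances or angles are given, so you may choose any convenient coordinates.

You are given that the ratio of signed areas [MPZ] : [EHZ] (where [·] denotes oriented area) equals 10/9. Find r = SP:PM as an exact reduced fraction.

Choose coordinates M = (0, 0), H = (1, 0), E = (0, 1).
1. S is the centroid of triangle HME ⇒ S = (1/3, 1/3)
2. With SP:PM = r, write λ = r/(r+1) so P = S + λ·(M−S); P is affine-linear in λ
3. Z lies on line MH with MZ:ZH = 4:1 ⇒ Z = (4/5, 0)
Every point depending on P is an affine combination of P and λ-independent points, so each such coordinate is linear in λ; the λ² term in each signed area is a multiple of (M−S)×(M−S) = 0, so 2·[MPZ] and 2·[EHZ] are each linear in λ. Evaluating at λ=0 and λ=1:
  2·[MPZ] = 4/15·λ − 4/15,   2·[EHZ] = -1/5
So [MPZ]:[EHZ] = (4/15·λ − 4/15) / (-1/5). Setting this equal to 10/9:
  4/15·λ − 4/15 = 10/9·(-1/5)  ⇒  λ = 1/6
Then r = λ/(1−λ) = (1/6)/(5/6) = 1/5. Check: with r = 1/5, P = (5/18, 5/18) and [MPZ]:[EHZ] = 10/9 as required.

r = 1/5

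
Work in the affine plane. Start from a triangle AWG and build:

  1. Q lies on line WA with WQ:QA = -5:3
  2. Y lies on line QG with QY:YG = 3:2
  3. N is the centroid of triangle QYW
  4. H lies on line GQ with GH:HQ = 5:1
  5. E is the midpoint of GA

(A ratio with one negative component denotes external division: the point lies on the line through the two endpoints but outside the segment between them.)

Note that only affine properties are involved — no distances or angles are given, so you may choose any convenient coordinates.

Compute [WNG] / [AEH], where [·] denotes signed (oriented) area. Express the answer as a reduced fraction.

Set A = (0, 0), W = (1, 0), G = (0, 1); any affine frame gives the same invariant.
1. Q lies on line WA with WQ:QA = -5:3 ⇒ Q = (-3/2, 0)
2. Y lies on line QG with QY:YG = 3:2 ⇒ Y = (-3/5, 3/5)
3. N is the centroid of triangle QYW ⇒ N = (-11/30, 1/5)
4. H lies on line GQ with GH:HQ = 5:1 ⇒ H = (-5/4, 1/6)
5. E is the midpoint of GA ⇒ E = (0, 1/2)
2·[WNG] = -7/6, 2·[AEH] = 5/8
[WNG]:[AEH] = -7/6:5/8 = -28/15

[WNG]:[AEH] = -28/15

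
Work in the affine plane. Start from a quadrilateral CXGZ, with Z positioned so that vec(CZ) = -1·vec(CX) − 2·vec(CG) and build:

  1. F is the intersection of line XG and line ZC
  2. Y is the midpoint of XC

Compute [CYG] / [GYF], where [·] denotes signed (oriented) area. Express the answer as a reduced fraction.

[CYG]:[GYF] = 3

Set C = (0, 0), X = (1, 0), G = (0, 1), Z = (-1, -2); any affine frame gives the same invariant.
1. F is the intersection of line XG and line ZC ⇒ F = (1/3, 2/3)
2. Y is the midpoint of XC ⇒ Y = (1/2, 0)
2·[CYG] = 1/2, 2·[GYF] = 1/6
[CYG]:[GYF] = 1/2:1/6 = 3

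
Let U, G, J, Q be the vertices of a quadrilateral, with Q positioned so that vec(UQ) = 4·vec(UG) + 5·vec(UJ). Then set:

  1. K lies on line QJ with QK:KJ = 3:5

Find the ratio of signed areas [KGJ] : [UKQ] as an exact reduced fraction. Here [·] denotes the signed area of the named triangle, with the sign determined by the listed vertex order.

[KGJ]:[UKQ] = 10/3

Set U = (0, 0), G = (1, 0), J = (0, 1), Q = (4, 5); any affine frame gives the same invariant.
1. K lies on line QJ with QK:KJ = 3:5 ⇒ K = (5/2, 7/2)
2·[KGJ] = -5, 2·[UKQ] = -3/2
[KGJ]:[UKQ] = -5:-3/2 = 10/3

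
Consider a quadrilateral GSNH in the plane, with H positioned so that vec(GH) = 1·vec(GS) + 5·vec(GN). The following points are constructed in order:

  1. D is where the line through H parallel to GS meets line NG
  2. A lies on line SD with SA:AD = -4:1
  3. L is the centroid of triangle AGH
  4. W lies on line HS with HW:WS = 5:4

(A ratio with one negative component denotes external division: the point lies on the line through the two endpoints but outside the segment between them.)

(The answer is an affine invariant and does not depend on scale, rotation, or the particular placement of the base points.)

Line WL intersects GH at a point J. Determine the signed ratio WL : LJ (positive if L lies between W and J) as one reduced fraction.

WL:LJ = -2

Set G = (0, 0), S = (1, 0), N = (0, 1), H = (1, 5); any affine frame gives the same invariant.
1. D is where the line through H parallel to GS meets line NG ⇒ D = (0, 5)
2. A lies on line SD with SA:AD = -4:1 ⇒ A = (-1/3, 20/3)
3. L is the centroid of triangle AGH ⇒ L = (2/9, 35/9)
4. W lies on line HS with HW:WS = 5:4 ⇒ W = (1, 20/9)
line WL meets GH at J = (11/18, 55/18)
L = W + t·(J−W) with t = 2, so WL:LJ = 2:-1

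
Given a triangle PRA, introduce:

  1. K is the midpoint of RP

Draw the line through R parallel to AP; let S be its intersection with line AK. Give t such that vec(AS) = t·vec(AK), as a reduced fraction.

t = 2

Choose coordinates P = (0, 0), R = (1, 0), A = (0, 1).
1. K is the midpoint of RP ⇒ K = (1/2, 0)
through R parallel to AP: direction (0, -1); meets AK at S = (1, -1)
S = A + t·(K−A) with t = 2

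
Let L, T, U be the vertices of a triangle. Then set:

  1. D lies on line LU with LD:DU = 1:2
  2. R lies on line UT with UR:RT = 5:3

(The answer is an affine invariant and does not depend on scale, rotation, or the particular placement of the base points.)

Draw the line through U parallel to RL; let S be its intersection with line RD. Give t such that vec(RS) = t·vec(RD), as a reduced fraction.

Set L = (0, 0), T = (1, 0), U = (0, 1); any affine frame gives the same invariant.
1. D lies on line LU with LD:DU = 1:2 ⇒ D = (0, 1/3)
2. R lies on line UT with UR:RT = 5:3 ⇒ R = (5/8, 3/8)
through U parallel to RL: direction (-5/8, -3/8); meets RD at S = (-5/4, 1/4)
S = R + t·(D−R) with t = 3

t = 3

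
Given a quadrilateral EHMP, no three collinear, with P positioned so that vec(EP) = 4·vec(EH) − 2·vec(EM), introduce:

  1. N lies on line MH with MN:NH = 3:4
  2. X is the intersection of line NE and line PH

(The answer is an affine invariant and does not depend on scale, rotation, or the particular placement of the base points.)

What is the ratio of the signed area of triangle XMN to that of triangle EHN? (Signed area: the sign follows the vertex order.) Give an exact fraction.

Choose coordinates E = (0, 0), H = (1, 0), M = (0, 1), P = (4, -2).
1. N lies on line MH with MN:NH = 3:4 ⇒ N = (3/7, 4/7)
2. X is the intersection of line NE and line PH ⇒ X = (1/3, 4/9)
2·[XMN] = -2/21, 2·[EHN] = 4/7
[XMN]:[EHN] = -2/21:4/7 = -1/6

[XMN]:[EHN] = -1/6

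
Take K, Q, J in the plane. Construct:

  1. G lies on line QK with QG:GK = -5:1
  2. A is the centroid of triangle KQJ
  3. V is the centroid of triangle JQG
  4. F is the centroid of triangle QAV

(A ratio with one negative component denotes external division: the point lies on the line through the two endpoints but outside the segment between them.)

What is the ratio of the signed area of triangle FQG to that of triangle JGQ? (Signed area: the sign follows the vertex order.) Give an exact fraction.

Choose coordinates K = (0, 0), Q = (1, 0), J = (0, 1).
1. G lies on line QK with QG:GK = -5:1 ⇒ G = (-1/4, 0)
2. A is the centroid of triangle KQJ ⇒ A = (1/3, 1/3)
3. V is the centroid of triangle JQG ⇒ V = (1/4, 1/3)
4. F is the centroid of triangle QAV ⇒ F = (19/36, 2/9)
2·[FQG] = -5/18, 2·[JGQ] = 5/4
[FQG]:[JGQ] = -5/18:5/4 = -2/9

[FQG]:[JGQ] = -2/9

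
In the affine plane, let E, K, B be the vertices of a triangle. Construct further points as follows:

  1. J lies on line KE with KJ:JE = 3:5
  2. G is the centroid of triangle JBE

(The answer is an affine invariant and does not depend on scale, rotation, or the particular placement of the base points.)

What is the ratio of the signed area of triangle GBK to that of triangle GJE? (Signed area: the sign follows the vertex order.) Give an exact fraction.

Assign E = (0, 0), K = (1, 0), B = (0, 1) — the answer is frame-independent, so this choice is without loss of generality.
1. J lies on line KE with KJ:JE = 3:5 ⇒ J = (5/8, 0)
2. G is the centroid of triangle JBE ⇒ G = (5/24, 1/3)
2·[GBK] = -11/24, 2·[GJE] = -5/24
[GBK]:[GJE] = -11/24:-5/24 = 11/5

[GBK]:[GJE] = 11/5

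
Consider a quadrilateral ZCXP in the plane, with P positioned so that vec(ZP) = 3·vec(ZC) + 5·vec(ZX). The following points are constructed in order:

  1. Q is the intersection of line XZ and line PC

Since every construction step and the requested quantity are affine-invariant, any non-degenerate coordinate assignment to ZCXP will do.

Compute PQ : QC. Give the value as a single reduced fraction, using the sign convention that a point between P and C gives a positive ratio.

Set Z = (0, 0), C = (1, 0), X = (0, 1), P = (3, 5); any affine frame gives the same invariant.
1. Q is the intersection of line XZ and line PC ⇒ Q = (0, -5/2)
Q = P + t·(C−P) with t = 3/2, so PQ:QC = t:(1−t) = 3/2:-1/2

PQ:QC = -3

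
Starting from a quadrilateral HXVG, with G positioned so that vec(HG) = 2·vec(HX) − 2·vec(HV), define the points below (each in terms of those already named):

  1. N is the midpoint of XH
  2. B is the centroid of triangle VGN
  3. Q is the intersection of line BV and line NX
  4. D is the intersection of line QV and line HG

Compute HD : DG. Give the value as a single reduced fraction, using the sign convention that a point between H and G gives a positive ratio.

Choose coordinates H = (0, 0), X = (1, 0), V = (0, 1), G = (2, -2).
1. N is the midpoint of XH ⇒ N = (1/2, 0)
2. B is the centroid of triangle VGN ⇒ B = (5/6, -1/3)
3. Q is the intersection of line BV and line NX ⇒ Q = (5/8, 0)
4. D is the intersection of line QV and line HG ⇒ D = (5/3, -5/3)
D = H + t·(G−H) with t = 5/6, so HD:DG = t:(1−t) = 5/6:1/6

HD:DG = 5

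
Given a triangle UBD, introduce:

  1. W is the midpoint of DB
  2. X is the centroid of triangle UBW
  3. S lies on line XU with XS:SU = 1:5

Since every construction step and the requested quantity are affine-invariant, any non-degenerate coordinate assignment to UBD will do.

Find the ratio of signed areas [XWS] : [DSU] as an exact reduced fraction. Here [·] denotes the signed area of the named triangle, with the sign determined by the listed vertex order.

[XWS]:[DSU] = -1/15

Choose coordinates U = (0, 0), B = (1, 0), D = (0, 1).
1. W is the midpoint of DB ⇒ W = (1/2, 1/2)
2. X is the centroid of triangle UBW ⇒ X = (1/2, 1/6)
3. S lies on line XU with XS:SU = 1:5 ⇒ S = (5/12, 5/36)
2·[XWS] = 1/36, 2·[DSU] = -5/12
[XWS]:[DSU] = 1/36:-5/12 = -1/15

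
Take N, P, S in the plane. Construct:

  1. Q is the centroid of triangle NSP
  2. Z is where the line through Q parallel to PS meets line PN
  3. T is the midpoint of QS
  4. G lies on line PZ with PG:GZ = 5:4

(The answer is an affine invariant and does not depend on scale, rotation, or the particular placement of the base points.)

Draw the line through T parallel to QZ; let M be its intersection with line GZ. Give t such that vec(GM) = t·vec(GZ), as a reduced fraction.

t = -1/8

Choose coordinates N = (0, 0), P = (1, 0), S = (0, 1).
1. Q is the centroid of triangle NSP ⇒ Q = (1/3, 1/3)
2. Z is where the line through Q parallel to PS meets line PN ⇒ Z = (2/3, 0)
3. T is the midpoint of QS ⇒ T = (1/6, 2/3)
4. G lies on line PZ with PG:GZ = 5:4 ⇒ G = (22/27, 0)
through T parallel to QZ: direction (1/3, -1/3); meets GZ at M = (5/6, 0)
M = G + t·(Z−G) with t = -1/8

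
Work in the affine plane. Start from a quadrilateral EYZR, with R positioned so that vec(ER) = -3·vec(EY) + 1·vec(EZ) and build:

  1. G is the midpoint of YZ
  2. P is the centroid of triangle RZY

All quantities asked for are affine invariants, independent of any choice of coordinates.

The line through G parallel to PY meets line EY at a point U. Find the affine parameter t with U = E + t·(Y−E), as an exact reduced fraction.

t = 7/4

Work in coordinates with E = (0, 0), Y = (1, 0), Z = (0, 1), R = (-3, 1).
1. G is the midpoint of YZ ⇒ G = (1/2, 1/2)
2. P is the centroid of triangle RZY ⇒ P = (-2/3, 2/3)
through G parallel to PY: direction (5/3, -2/3); meets EY at U = (7/4, 0)
U = E + t·(Y−E) with t = 7/4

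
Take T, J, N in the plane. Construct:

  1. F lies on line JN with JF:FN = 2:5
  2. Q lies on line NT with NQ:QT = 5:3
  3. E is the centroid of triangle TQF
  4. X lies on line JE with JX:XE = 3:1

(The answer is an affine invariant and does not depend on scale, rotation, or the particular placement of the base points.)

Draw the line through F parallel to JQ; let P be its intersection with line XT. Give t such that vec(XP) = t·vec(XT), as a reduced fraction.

Assign T = (0, 0), J = (1, 0), N = (0, 1) — the answer is frame-independent, so this choice is without loss of generality.
1. F lies on line JN with JF:FN = 2:5 ⇒ F = (5/7, 2/7)
2. Q lies on line NT with NQ:QT = 5:3 ⇒ Q = (0, 3/8)
3. E is the centroid of triangle TQF ⇒ E = (5/21, 37/168)
4. X lies on line JE with JX:XE = 3:1 ⇒ X = (3/7, 37/224)
through F parallel to JQ: direction (-1, 3/8); meets XT at P = (372/511, 1147/4088)
P = X + t·(T−X) with t = -51/73

t = -51/73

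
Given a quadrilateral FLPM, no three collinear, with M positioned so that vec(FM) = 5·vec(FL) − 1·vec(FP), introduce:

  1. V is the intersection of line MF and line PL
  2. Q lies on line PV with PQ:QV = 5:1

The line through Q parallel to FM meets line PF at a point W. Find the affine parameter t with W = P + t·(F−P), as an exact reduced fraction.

Choose coordinates F = (0, 0), L = (1, 0), P = (0, 1), M = (5, -1).
1. V is the intersection of line MF and line PL ⇒ V = (5/4, -1/4)
2. Q lies on line PV with PQ:QV = 5:1 ⇒ Q = (25/24, -1/24)
through Q parallel to FM: direction (5, -1); meets PF at W = (0, 1/6)
W = P + t·(F−P) with t = 5/6

t = 5/6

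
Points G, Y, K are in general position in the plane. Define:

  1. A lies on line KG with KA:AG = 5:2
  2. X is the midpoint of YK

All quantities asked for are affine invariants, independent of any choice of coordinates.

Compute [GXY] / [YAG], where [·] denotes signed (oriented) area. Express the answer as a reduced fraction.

Choose coordinates G = (0, 0), Y = (1, 0), K = (0, 1).
1. A lies on line KG with KA:AG = 5:2 ⇒ A = (0, 2/7)
2. X is the midpoint of YK ⇒ X = (1/2, 1/2)
2·[GXY] = -1/2, 2·[YAG] = 2/7
[GXY]:[YAG] = -1/2:2/7 = -7/4

[GXY]:[YAG] = -7/4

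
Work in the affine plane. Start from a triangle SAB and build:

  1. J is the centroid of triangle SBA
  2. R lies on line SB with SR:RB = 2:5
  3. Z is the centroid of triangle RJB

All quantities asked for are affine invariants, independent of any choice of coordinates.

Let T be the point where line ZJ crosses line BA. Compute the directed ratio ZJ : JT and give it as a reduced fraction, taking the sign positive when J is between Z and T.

Work in coordinates with S = (0, 0), A = (1, 0), B = (0, 1).
1. J is the centroid of triangle SBA ⇒ J = (1/3, 1/3)
2. R lies on line SB with SR:RB = 2:5 ⇒ R = (0, 2/7)
3. Z is the centroid of triangle RJB ⇒ Z = (1/9, 34/63)
line ZJ meets BA at T = (5, -4)
J = Z + t·(T−Z) with t = 1/22, so ZJ:JT = 1/22:21/22

ZJ:JT = 1/21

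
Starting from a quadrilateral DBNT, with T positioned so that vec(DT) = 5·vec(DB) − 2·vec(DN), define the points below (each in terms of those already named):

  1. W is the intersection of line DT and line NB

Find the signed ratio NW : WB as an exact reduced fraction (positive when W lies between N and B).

NW:WB = -5/2

Set D = (0, 0), B = (1, 0), N = (0, 1), T = (5, -2); any affine frame gives the same invariant.
1. W is the intersection of line DT and line NB ⇒ W = (5/3, -2/3)
W = N + t·(B−N) with t = 5/3, so NW:WB = t:(1−t) = 5/3:-2/3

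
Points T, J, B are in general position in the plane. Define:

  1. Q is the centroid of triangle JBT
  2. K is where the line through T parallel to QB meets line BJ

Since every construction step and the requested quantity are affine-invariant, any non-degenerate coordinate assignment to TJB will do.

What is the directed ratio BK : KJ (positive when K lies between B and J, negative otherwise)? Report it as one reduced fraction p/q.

BK:KJ = -1/2

Set T = (0, 0), J = (1, 0), B = (0, 1); any affine frame gives the same invariant.
1. Q is the centroid of triangle JBT ⇒ Q = (1/3, 1/3)
2. K is where the line through T parallel to QB meets line BJ ⇒ K = (-1, 2)
K = B + t·(J−B) with t = -1, so BK:KJ = t:(1−t) = -1:2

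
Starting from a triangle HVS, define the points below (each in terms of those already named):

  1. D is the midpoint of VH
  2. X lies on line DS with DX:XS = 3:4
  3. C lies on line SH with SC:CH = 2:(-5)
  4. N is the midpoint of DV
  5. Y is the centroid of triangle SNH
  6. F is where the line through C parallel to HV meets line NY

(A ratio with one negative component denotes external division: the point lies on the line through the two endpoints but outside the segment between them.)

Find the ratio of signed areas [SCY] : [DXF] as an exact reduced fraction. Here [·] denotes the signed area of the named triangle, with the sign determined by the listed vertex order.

[SCY]:[DXF] = -14/51

Choose coordinates H = (0, 0), V = (1, 0), S = (0, 1).
1. D is the midpoint of VH ⇒ D = (1/2, 0)
2. X lies on line DS with DX:XS = 3:4 ⇒ X = (2/7, 3/7)
3. C lies on line SH with SC:CH = 2:(-5) ⇒ C = (0, 5/3)
4. N is the midpoint of DV ⇒ N = (3/4, 0)
5. Y is the centroid of triangle SNH ⇒ Y = (1/4, 1/3)
6. F is where the line through C parallel to HV meets line NY ⇒ F = (-7/4, 5/3)
2·[SCY] = -1/6, 2·[DXF] = 17/28
[SCY]:[DXF] = -1/6:17/28 = -14/51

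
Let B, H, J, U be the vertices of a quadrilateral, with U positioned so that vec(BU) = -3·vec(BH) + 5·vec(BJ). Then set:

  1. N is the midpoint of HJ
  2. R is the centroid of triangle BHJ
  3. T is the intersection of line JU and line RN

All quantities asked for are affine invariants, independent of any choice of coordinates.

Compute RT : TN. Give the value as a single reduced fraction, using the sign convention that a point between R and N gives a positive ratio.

Assign B = (0, 0), H = (1, 0), J = (0, 1), U = (-3, 5) — the answer is frame-independent, so this choice is without loss of generality.
1. N is the midpoint of HJ ⇒ N = (1/2, 1/2)
2. R is the centroid of triangle BHJ ⇒ R = (1/3, 1/3)
3. T is the intersection of line JU and line RN ⇒ T = (3/7, 3/7)
T = R + t·(N−R) with t = 4/7, so RT:TN = t:(1−t) = 4/7:3/7

RT:TN = 4/3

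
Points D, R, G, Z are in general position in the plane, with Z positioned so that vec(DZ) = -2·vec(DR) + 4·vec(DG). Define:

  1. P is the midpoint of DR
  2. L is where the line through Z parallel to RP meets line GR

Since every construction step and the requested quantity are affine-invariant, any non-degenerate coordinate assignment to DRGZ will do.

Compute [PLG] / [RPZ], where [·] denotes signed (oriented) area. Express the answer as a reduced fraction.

[PLG]:[RPZ] = 3/4

Assign D = (0, 0), R = (1, 0), G = (0, 1), Z = (-2, 4) — the answer is frame-independent, so this choice is without loss of generality.
1. P is the midpoint of DR ⇒ P = (1/2, 0)
2. L is where the line through Z parallel to RP meets line GR ⇒ L = (-3, 4)
2·[PLG] = -3/2, 2·[RPZ] = -2
[PLG]:[RPZ] = -3/2:-2 = 3/4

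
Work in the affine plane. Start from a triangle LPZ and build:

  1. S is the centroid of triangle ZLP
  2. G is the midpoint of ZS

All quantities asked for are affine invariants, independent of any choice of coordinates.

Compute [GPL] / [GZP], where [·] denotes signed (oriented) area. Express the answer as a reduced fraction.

Choose coordinates L = (0, 0), P = (1, 0), Z = (0, 1).
1. S is the centroid of triangle ZLP ⇒ S = (1/3, 1/3)
2. G is the midpoint of ZS ⇒ G = (1/6, 2/3)
2·[GPL] = -2/3, 2·[GZP] = -1/6
[GPL]:[GZP] = -2/3:-1/6 = 4

[GPL]:[GZP] = 4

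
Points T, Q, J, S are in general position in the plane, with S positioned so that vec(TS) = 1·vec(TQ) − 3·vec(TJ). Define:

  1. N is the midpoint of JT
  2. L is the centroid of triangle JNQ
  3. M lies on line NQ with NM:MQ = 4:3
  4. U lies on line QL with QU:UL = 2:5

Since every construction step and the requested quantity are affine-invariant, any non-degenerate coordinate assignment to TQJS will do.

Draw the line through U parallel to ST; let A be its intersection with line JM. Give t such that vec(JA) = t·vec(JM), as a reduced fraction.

t = 22/13

Choose coordinates T = (0, 0), Q = (1, 0), J = (0, 1), S = (1, -3).
1. N is the midpoint of JT ⇒ N = (0, 1/2)
2. L is the centroid of triangle JNQ ⇒ L = (1/3, 1/2)
3. M lies on line NQ with NM:MQ = 4:3 ⇒ M = (4/7, 3/14)
4. U lies on line QL with QU:UL = 2:5 ⇒ U = (17/21, 1/7)
through U parallel to ST: direction (-1, 3); meets JM at A = (88/91, -30/91)
A = J + t·(M−J) with t = 22/13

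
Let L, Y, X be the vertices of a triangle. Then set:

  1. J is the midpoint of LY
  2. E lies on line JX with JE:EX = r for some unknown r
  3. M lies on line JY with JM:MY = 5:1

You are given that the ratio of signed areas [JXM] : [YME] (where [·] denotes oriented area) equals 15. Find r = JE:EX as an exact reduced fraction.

r = 1/2

Set L = (0, 0), Y = (1, 0), X = (0, 1); any affine frame gives the same invariant.
1. J is the midpoint of LY ⇒ J = (1/2, 0)
2. With JE:EX = r, write λ = r/(r+1) so E = J + λ·(X−J); E is affine-linear in λ
3. M lies on line JY with JM:MY = 5:1 ⇒ M = (11/12, 0)
Every point depending on E is an affine combination of E and λ-independent points, so each such coordinate is linear in λ; the λ² term in each signed area is a multiple of (X−J)×(X−J) = 0, so 2·[JXM] and 2·[YME] are each linear in λ. Evaluating at λ=0 and λ=1:
  2·[JXM] = -5/12,   2·[YME] = -1/12·λ
So [JXM]:[YME] = (-5/12) / (-1/12·λ). Setting this equal to 15:
  -5/12 = 15·(-1/12·λ)  ⇒  λ = 1/3
Then r = λ/(1−λ) = (1/3)/(2/3) = 1/2. Check: with r = 1/2, E = (1/3, 1/3) and [JXM]:[YME] = 15 as required.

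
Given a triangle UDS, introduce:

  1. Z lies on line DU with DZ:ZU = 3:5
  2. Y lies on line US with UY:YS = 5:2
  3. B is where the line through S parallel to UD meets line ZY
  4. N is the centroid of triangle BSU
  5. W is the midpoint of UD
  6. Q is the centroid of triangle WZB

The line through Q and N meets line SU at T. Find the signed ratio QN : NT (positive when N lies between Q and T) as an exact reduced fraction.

QN:NT = -9/2

Set U = (0, 0), D = (1, 0), S = (0, 1); any affine frame gives the same invariant.
1. Z lies on line DU with DZ:ZU = 3:5 ⇒ Z = (5/8, 0)
2. Y lies on line US with UY:YS = 5:2 ⇒ Y = (0, 5/7)
3. B is where the line through S parallel to UD meets line ZY ⇒ B = (-1/4, 1)
4. N is the centroid of triangle BSU ⇒ N = (-1/12, 2/3)
5. W is the midpoint of UD ⇒ W = (1/2, 0)
6. Q is the centroid of triangle WZB ⇒ Q = (7/24, 1/3)
line QN meets SU at T = (0, 16/27)
N = Q + t·(T−Q) with t = 9/7, so QN:NT = 9/7:-2/7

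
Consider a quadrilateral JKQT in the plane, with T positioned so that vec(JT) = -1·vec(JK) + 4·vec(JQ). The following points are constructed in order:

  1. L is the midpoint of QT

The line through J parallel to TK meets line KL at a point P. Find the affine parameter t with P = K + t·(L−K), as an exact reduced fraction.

Work in coordinates with J = (0, 0), K = (1, 0), Q = (0, 1), T = (-1, 4).
1. L is the midpoint of QT ⇒ L = (-1/2, 5/2)
through J parallel to TK: direction (2, -4); meets KL at P = (-5, 10)
P = K + t·(L−K) with t = 4

t = 4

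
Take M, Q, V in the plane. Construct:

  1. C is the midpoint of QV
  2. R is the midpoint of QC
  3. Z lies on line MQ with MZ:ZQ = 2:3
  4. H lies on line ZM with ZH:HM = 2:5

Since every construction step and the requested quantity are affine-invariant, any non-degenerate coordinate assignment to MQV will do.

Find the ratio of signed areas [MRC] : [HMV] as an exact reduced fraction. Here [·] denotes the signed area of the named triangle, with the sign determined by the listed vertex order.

Work in coordinates with M = (0, 0), Q = (1, 0), V = (0, 1).
1. C is the midpoint of QV ⇒ C = (1/2, 1/2)
2. R is the midpoint of QC ⇒ R = (3/4, 1/4)
3. Z lies on line MQ with MZ:ZQ = 2:3 ⇒ Z = (2/5, 0)
4. H lies on line ZM with ZH:HM = 2:5 ⇒ H = (2/7, 0)
2·[MRC] = 1/4, 2·[HMV] = -2/7
[MRC]:[HMV] = 1/4:-2/7 = -7/8

[MRC]:[HMV] = -7/8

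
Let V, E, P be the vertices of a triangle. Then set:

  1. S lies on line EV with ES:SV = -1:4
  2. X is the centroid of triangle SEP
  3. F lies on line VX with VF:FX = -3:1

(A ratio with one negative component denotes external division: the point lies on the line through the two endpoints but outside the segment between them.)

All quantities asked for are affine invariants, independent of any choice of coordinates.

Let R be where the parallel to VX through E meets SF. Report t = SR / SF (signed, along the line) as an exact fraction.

Work in coordinates with V = (0, 0), E = (1, 0), P = (0, 1).
1. S lies on line EV with ES:SV = -1:4 ⇒ S = (4/3, 0)
2. X is the centroid of triangle SEP ⇒ X = (7/9, 1/3)
3. F lies on line VX with VF:FX = -3:1 ⇒ F = (7/6, 1/2)
through E parallel to VX: direction (7/9, 1/3); meets SF at R = (31/24, 1/8)
R = S + t·(F−S) with t = 1/4

t = 1/4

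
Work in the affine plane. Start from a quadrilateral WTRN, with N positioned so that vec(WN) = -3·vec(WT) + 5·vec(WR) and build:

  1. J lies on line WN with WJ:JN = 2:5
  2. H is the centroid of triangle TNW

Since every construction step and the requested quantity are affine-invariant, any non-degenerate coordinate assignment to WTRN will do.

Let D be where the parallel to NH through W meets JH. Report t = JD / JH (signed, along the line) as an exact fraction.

t = -2/5

Set W = (0, 0), T = (1, 0), R = (0, 1), N = (-3, 5); any affine frame gives the same invariant.
1. J lies on line WN with WJ:JN = 2:5 ⇒ J = (-6/7, 10/7)
2. H is the centroid of triangle TNW ⇒ H = (-2/3, 5/3)
through W parallel to NH: direction (7/3, -10/3); meets JH at D = (-14/15, 4/3)
D = J + t·(H−J) with t = -2/5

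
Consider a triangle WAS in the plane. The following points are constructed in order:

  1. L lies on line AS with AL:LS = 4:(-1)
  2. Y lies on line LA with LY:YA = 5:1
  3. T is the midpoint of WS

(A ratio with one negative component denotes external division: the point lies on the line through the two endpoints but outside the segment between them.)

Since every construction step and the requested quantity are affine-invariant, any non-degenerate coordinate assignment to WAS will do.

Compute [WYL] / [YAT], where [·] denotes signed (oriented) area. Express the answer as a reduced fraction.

Assign W = (0, 0), A = (1, 0), S = (0, 1) — the answer is frame-independent, so this choice is without loss of generality.
1. L lies on line AS with AL:LS = 4:(-1) ⇒ L = (-1/3, 4/3)
2. Y lies on line LA with LY:YA = 5:1 ⇒ Y = (7/9, 2/9)
3. T is the midpoint of WS ⇒ T = (0, 1/2)
2·[WYL] = 10/9, 2·[YAT] = -1/9
[WYL]:[YAT] = 10/9:-1/9 = -10

[WYL]:[YAT] = -10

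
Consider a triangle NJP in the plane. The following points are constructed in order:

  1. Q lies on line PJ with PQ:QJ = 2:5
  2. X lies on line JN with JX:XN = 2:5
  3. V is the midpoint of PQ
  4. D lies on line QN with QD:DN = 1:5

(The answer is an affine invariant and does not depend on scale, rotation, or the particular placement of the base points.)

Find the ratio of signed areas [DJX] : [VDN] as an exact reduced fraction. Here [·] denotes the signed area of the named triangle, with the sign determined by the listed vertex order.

[DJX]:[VDN] = 10/7

Assign N = (0, 0), J = (1, 0), P = (0, 1) — the answer is frame-independent, so this choice is without loss of generality.
1. Q lies on line PJ with PQ:QJ = 2:5 ⇒ Q = (2/7, 5/7)
2. X lies on line JN with JX:XN = 2:5 ⇒ X = (5/7, 0)
3. V is the midpoint of PQ ⇒ V = (1/7, 6/7)
4. D lies on line QN with QD:DN = 1:5 ⇒ D = (5/21, 25/42)
2·[DJX] = -25/147, 2·[VDN] = -5/42
[DJX]:[VDN] = -25/147:-5/42 = 10/7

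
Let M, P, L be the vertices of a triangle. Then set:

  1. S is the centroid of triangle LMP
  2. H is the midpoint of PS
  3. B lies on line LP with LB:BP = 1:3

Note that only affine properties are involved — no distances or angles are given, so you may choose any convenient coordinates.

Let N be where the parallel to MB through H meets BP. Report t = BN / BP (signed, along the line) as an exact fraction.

Work in coordinates with M = (0, 0), P = (1, 0), L = (0, 1).
1. S is the centroid of triangle LMP ⇒ S = (1/3, 1/3)
2. H is the midpoint of PS ⇒ H = (2/3, 1/6)
3. B lies on line LP with LB:BP = 1:3 ⇒ B = (1/4, 3/4)
through H parallel to MB: direction (1/4, 3/4); meets BP at N = (17/24, 7/24)
N = B + t·(P−B) with t = 11/18

t = 11/18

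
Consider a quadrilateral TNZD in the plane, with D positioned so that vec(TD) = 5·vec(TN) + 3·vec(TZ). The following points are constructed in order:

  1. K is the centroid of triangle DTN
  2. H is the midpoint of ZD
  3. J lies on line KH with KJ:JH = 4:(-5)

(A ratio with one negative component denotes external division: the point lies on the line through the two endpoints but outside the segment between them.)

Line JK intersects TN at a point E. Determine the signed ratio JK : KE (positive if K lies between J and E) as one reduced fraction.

Set T = (0, 0), N = (1, 0), Z = (0, 1), D = (5, 3); any affine frame gives the same invariant.
1. K is the centroid of triangle DTN ⇒ K = (2, 1)
2. H is the midpoint of ZD ⇒ H = (5/2, 2)
3. J lies on line KH with KJ:JH = 4:(-5) ⇒ J = (0, -3)
line JK meets TN at E = (3/2, 0)
K = J + t·(E−J) with t = 4/3, so JK:KE = 4/3:-1/3

JK:KE = -4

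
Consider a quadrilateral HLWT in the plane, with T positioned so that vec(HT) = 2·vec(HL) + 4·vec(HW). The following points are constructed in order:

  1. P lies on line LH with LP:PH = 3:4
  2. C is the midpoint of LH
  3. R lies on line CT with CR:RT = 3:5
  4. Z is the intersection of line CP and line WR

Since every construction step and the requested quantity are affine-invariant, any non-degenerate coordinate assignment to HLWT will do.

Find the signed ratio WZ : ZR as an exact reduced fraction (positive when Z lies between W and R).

Choose coordinates H = (0, 0), L = (1, 0), W = (0, 1), T = (2, 4).
1. P lies on line LH with LP:PH = 3:4 ⇒ P = (4/7, 0)
2. C is the midpoint of LH ⇒ C = (1/2, 0)
3. R lies on line CT with CR:RT = 3:5 ⇒ R = (17/16, 3/2)
4. Z is the intersection of line CP and line WR ⇒ Z = (-17/8, 0)
Z = W + t·(R−W) with t = -2, so WZ:ZR = t:(1−t) = -2:3

WZ:ZR = -2/3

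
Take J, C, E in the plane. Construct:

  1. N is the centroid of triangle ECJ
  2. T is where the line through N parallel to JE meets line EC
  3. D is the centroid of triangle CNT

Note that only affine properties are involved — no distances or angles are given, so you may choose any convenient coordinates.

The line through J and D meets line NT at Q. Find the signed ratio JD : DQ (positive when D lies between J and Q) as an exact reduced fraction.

JD:DQ = -5/2

Assign J = (0, 0), C = (1, 0), E = (0, 1) — the answer is frame-independent, so this choice is without loss of generality.
1. N is the centroid of triangle ECJ ⇒ N = (1/3, 1/3)
2. T is where the line through N parallel to JE meets line EC ⇒ T = (1/3, 2/3)
3. D is the centroid of triangle CNT ⇒ D = (5/9, 1/3)
line JD meets NT at Q = (1/3, 1/5)
D = J + t·(Q−J) with t = 5/3, so JD:DQ = 5/3:-2/3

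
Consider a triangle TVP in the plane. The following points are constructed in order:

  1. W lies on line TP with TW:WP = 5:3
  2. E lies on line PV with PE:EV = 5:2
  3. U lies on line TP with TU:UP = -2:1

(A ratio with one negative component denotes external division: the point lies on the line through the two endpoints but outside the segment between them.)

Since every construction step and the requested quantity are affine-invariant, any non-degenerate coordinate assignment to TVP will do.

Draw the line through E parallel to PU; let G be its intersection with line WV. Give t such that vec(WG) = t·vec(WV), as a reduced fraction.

Set T = (0, 0), V = (1, 0), P = (0, 1); any affine frame gives the same invariant.
1. W lies on line TP with TW:WP = 5:3 ⇒ W = (0, 5/8)
2. E lies on line PV with PE:EV = 5:2 ⇒ E = (5/7, 2/7)
3. U lies on line TP with TU:UP = -2:1 ⇒ U = (0, 2)
through E parallel to PU: direction (0, 1); meets WV at G = (5/7, 5/28)
G = W + t·(V−W) with t = 5/7

t = 5/7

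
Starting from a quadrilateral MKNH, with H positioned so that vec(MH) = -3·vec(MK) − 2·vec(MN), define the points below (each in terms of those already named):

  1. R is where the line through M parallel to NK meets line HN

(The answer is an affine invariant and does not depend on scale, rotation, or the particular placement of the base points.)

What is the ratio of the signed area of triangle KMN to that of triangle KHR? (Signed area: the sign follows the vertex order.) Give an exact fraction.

Choose coordinates M = (0, 0), K = (1, 0), N = (0, 1), H = (-3, -2).
1. R is where the line through M parallel to NK meets line HN ⇒ R = (-1/2, 1/2)
2·[KMN] = -1, 2·[KHR] = -5
[KMN]:[KHR] = -1:-5 = 1/5

[KMN]:[KHR] = 1/5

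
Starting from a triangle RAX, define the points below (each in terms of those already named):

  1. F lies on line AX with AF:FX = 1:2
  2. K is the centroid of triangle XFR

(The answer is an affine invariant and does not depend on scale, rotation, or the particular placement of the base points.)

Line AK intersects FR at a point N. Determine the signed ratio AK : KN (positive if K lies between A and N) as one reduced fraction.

AK:KN = -5/2

Assign R = (0, 0), A = (1, 0), X = (0, 1) — the answer is frame-independent, so this choice is without loss of generality.
1. F lies on line AX with AF:FX = 1:2 ⇒ F = (2/3, 1/3)
2. K is the centroid of triangle XFR ⇒ K = (2/9, 4/9)
line AK meets FR at N = (8/15, 4/15)
K = A + t·(N−A) with t = 5/3, so AK:KN = 5/3:-2/3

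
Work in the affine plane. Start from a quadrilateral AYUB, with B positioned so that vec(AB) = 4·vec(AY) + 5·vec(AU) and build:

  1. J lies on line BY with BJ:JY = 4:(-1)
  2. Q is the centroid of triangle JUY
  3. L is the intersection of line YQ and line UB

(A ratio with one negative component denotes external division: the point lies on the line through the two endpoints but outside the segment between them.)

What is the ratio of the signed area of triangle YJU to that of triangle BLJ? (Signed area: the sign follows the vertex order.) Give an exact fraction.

[YJU]:[BLJ] = -1/6

Assign A = (0, 0), Y = (1, 0), U = (0, 1), B = (4, 5) — the answer is frame-independent, so this choice is without loss of generality.
1. J lies on line BY with BJ:JY = 4:(-1) ⇒ J = (0, -5/3)
2. Q is the centroid of triangle JUY ⇒ Q = (1/3, -2/9)
3. L is the intersection of line YQ and line UB ⇒ L = (-2, -1)
2·[YJU] = -8/3, 2·[BLJ] = 16
[YJU]:[BLJ] = -8/3:16 = -1/6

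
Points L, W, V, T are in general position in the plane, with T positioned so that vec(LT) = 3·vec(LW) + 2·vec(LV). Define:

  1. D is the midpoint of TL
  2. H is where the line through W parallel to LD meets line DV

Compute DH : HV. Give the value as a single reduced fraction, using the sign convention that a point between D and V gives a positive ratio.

DH:HV = -2/5

Assign L = (0, 0), W = (1, 0), V = (0, 1), T = (3, 2) — the answer is frame-independent, so this choice is without loss of generality.
1. D is the midpoint of TL ⇒ D = (3/2, 1)
2. H is where the line through W parallel to LD meets line DV ⇒ H = (5/2, 1)
H = D + t·(V−D) with t = -2/3, so DH:HV = t:(1−t) = -2/3:5/3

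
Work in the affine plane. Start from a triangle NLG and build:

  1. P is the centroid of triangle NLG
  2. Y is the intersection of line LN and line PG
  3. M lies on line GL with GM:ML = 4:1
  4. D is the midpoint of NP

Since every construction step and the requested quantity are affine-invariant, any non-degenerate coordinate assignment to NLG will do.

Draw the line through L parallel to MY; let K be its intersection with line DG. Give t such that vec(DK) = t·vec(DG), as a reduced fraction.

Set N = (0, 0), L = (1, 0), G = (0, 1); any affine frame gives the same invariant.
1. P is the centroid of triangle NLG ⇒ P = (1/3, 1/3)
2. Y is the intersection of line LN and line PG ⇒ Y = (1/2, 0)
3. M lies on line GL with GM:ML = 4:1 ⇒ M = (4/5, 1/5)
4. D is the midpoint of NP ⇒ D = (1/6, 1/6)
through L parallel to MY: direction (-3/10, -1/5); meets DG at K = (5/17, -8/17)
K = D + t·(G−D) with t = -13/17

t = -13/17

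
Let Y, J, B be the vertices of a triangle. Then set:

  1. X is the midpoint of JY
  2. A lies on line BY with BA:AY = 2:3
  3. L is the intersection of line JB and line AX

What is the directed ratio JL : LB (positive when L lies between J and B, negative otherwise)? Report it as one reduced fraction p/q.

Assign Y = (0, 0), J = (1, 0), B = (0, 1) — the answer is frame-independent, so this choice is without loss of generality.
1. X is the midpoint of JY ⇒ X = (1/2, 0)
2. A lies on line BY with BA:AY = 2:3 ⇒ A = (0, 3/5)
3. L is the intersection of line JB and line AX ⇒ L = (-2, 3)
L = J + t·(B−J) with t = 3, so JL:LB = t:(1−t) = 3:-2

JL:LB = -3/2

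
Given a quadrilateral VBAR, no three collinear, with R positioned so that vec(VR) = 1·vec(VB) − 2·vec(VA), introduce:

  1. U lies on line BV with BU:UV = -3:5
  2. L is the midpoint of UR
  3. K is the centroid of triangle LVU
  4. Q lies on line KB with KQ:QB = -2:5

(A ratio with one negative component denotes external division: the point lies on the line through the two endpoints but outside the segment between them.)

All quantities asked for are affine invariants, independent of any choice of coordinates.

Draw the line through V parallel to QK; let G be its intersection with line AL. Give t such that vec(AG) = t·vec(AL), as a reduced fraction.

t = 5/3

Set V = (0, 0), B = (1, 0), A = (0, 1), R = (1, -2); any affine frame gives the same invariant.
1. U lies on line BV with BU:UV = -3:5 ⇒ U = (5/2, 0)
2. L is the midpoint of UR ⇒ L = (7/4, -1)
3. K is the centroid of triangle LVU ⇒ K = (17/12, -1/3)
4. Q lies on line KB with KQ:QB = -2:5 ⇒ Q = (61/36, -5/9)
through V parallel to QK: direction (-5/18, 2/9); meets AL at G = (35/12, -7/3)
G = A + t·(L−A) with t = 5/3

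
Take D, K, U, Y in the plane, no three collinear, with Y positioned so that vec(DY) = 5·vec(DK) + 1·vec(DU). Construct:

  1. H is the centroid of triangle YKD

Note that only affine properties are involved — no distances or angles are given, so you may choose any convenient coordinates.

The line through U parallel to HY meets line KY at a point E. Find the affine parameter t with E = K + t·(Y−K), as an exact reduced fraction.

Assign D = (0, 0), K = (1, 0), U = (0, 1), Y = (5, 1) — the answer is frame-independent, so this choice is without loss of generality.
1. H is the centroid of triangle YKD ⇒ H = (2, 1/3)
through U parallel to HY: direction (3, 2/3); meets KY at E = (45, 11)
E = K + t·(Y−K) with t = 11

t = 11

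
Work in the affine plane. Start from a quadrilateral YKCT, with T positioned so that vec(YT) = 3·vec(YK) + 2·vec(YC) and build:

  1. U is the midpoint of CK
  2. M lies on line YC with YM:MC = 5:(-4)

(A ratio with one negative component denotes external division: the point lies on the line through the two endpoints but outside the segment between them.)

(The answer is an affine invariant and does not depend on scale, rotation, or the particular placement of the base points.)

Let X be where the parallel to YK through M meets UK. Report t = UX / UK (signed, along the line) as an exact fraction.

t = -9

Assign Y = (0, 0), K = (1, 0), C = (0, 1), T = (3, 2) — the answer is frame-independent, so this choice is without loss of generality.
1. U is the midpoint of CK ⇒ U = (1/2, 1/2)
2. M lies on line YC with YM:MC = 5:(-4) ⇒ M = (0, 5)
through M parallel to YK: direction (1, 0); meets UK at X = (-4, 5)
X = U + t·(K−U) with t = -9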